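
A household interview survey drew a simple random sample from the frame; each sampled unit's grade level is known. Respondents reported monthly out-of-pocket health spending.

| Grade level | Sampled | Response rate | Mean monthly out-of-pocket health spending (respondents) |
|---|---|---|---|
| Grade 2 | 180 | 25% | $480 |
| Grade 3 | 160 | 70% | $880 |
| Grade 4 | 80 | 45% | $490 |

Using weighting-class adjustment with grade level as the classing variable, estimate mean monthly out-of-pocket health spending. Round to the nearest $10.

With weight = n_sampled/n_responded per class, the weighted class total is n_sampled:
  Grade 2: 180 × 480 = 86,400
  Grade 3: 160 × 880 = 140,800
  Grade 4: 80 × 490 = 39,200
Adjusted estimate = 266,400 / 420 = 634.286 → $630.

$630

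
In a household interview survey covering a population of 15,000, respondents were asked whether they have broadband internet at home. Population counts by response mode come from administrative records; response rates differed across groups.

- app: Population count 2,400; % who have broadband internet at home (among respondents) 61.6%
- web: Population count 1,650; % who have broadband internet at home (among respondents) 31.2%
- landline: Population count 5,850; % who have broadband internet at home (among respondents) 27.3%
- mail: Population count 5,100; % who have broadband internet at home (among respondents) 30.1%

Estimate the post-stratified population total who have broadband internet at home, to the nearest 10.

5,130

Each cell contributes its population count × the respondent rate:
  app: 2,400 × 61.6% = 1478.4
  web: 1,650 × 31.2% = 514.8
  landline: 5,850 × 27.3% = 1597.05
  mail: 5,100 × 30.1% = 1535.1
Estimated total = 5125.35 → 5,130.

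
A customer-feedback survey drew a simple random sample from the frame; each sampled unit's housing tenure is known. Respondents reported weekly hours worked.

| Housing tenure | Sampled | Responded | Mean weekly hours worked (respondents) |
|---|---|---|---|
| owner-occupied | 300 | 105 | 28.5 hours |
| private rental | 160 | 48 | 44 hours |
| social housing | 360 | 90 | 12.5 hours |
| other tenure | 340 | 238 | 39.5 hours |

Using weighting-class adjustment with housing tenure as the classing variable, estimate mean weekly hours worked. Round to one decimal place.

Response rates by class: owner-occupied 105/300 = 35%, private rental 48/160 = 30%, social housing 90/360 = 25%, other tenure 238/340 = 70%.
With weight = n_sampled/n_responded per class, the weighted class total is n_sampled:
  owner-occupied: 300 × 28.5 = 8550
  private rental: 160 × 44 = 7040
  social housing: 360 × 12.5 = 4500
  other tenure: 340 × 39.5 = 13,430
Adjusted estimate = 33,520 / 1,160 = 28.8966 → 28.9.

28.9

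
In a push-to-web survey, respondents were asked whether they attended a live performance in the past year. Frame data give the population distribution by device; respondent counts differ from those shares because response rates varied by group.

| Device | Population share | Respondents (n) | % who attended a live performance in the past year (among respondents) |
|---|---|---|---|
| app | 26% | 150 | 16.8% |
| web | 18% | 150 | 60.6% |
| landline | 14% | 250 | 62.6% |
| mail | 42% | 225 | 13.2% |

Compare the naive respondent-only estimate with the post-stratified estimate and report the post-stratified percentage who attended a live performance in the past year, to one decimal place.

Without adjustment, the pooled respondent share is:
  (150/775)×16.8 + (150/775)×60.6 + (250/775)×62.6 + (225/775)×13.2 = 39.0065%
Reweighting by population device shares:
  0.26×16.8 + 0.18×60.6 + 0.14×62.6 + 0.42×13.2 = 29.584%

29.6%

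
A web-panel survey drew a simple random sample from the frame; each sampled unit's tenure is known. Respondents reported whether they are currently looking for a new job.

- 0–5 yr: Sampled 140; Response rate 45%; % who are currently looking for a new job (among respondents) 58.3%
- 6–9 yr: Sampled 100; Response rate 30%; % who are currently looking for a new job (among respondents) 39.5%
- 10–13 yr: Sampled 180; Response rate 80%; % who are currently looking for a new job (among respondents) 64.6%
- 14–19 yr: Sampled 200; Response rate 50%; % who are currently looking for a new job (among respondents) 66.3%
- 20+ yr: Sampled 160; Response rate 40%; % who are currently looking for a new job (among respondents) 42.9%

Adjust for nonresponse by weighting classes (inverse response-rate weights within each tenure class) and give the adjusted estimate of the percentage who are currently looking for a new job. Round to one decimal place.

56.2%

Weighting each respondent by the inverse class response rate inflates each class back to its sampled size, so the class weight is n_sampled:
  0–5 yr: 140 × 58.3 = 8162
  6–9 yr: 100 × 39.5 = 3950
  10–13 yr: 180 × 64.6 = 11628
  14–19 yr: 200 × 66.3 = 13,260
  20+ yr: 160 × 42.9 = 6864
Adjusted estimate = 43,864 / 780 = 56.2359 → 56.2%.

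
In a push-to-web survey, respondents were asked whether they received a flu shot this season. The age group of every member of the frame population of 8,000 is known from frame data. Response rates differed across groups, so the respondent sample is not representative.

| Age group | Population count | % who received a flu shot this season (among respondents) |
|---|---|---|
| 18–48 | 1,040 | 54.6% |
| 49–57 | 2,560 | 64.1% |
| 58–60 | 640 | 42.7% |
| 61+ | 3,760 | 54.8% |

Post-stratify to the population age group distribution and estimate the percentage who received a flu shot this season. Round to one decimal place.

Weight each group's respondent value by its population share:
  18–48: (1,040/8,000) × 54.6 = 7.098
  49–57: (2,560/8,000) × 64.1 = 20.512
  58–60: (640/8,000) × 42.7 = 3.416
  61+: (3,760/8,000) × 54.8 = 25.756
Post-stratified estimate = 56.782 → 56.8%.

56.8%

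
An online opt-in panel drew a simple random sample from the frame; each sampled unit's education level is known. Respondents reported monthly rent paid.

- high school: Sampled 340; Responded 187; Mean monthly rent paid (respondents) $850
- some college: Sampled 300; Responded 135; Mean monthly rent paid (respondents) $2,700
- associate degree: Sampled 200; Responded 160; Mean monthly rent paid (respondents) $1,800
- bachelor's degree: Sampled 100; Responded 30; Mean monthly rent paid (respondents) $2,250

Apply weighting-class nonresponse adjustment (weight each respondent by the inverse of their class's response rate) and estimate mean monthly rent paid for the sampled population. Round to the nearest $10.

Class response rates: high school 187/340 = 55%, some college 135/300 = 45%, associate degree 160/200 = 80%, bachelor's degree 30/100 = 30%.
Each respondent's weight = sampled/responded in their class; summing within a class gives n_sampled, so:
  high school: 340 × 850 = 289,000
  some college: 300 × 2700 = 810,000
  associate degree: 200 × 1800 = 360,000
  bachelor's degree: 100 × 2250 = 225,000
Adjusted estimate = 1,684,000 / 940 = 1791.49 → $1,790.

$1,790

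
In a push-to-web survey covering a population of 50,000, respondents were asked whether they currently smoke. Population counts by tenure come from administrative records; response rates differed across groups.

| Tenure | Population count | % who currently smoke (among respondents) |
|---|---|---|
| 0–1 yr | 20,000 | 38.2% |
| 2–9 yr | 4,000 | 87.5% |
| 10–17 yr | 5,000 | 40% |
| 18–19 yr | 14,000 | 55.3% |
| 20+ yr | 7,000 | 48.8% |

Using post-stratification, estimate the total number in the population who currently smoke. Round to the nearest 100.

Apply each group's respondent rate to its population count:
  0–1 yr: 20,000 × 38.2% = 7640
  2–9 yr: 4,000 × 87.5% = 3500
  10–17 yr: 5,000 × 40% = 2000
  18–19 yr: 14,000 × 55.3% = 7742
  20+ yr: 7,000 × 48.8% = 3416
Estimated total = 24,298 → 24,300.

24,300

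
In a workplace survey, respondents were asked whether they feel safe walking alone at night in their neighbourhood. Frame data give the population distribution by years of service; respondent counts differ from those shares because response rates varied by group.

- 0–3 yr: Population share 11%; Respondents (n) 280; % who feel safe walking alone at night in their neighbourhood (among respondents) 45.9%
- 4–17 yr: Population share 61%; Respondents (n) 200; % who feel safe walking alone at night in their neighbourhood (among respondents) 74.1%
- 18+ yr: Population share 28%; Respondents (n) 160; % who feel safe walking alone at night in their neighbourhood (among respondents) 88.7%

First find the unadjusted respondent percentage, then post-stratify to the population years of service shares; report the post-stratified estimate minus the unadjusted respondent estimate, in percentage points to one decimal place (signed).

+9.7 percentage points

Without adjustment, the pooled respondent share is:
  (280/640)×45.9 + (200/640)×74.1 + (160/640)×88.7 = 65.4125%
Post-stratified estimate weights by population shares:
  0.11×45.9 + 0.61×74.1 + 0.28×88.7 = 75.086%
Difference = 75.086 − 65.4125 = 9.6735 pp.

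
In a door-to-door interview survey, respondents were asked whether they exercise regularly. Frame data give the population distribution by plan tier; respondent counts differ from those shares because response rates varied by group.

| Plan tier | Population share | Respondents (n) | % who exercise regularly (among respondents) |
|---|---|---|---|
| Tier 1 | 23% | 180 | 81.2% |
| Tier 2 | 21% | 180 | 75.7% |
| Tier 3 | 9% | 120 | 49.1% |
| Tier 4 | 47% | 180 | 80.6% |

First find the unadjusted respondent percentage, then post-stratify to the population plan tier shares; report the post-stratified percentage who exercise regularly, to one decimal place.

Unadjusted (pooled respondent) estimate weights by respondent counts:
  (180/660)×81.2 + (180/660)×75.7 + (120/660)×49.1 + (180/660)×80.6 = 73.7%
Post-stratified estimate weights by population shares:
  0.23×81.2 + 0.21×75.7 + 0.09×49.1 + 0.47×80.6 = 76.874%

76.9%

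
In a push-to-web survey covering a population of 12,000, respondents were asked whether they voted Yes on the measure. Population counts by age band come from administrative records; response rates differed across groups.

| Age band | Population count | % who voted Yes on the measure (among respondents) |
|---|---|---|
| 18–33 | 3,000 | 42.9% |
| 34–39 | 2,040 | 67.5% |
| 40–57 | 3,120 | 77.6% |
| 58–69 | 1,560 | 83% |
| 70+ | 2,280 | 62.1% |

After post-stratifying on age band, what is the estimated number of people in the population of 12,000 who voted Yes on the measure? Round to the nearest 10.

Apply each group's respondent rate to its population count:
  18–33: 3,000 × 42.9% = 1287
  34–39: 2,040 × 67.5% = 1377
  40–57: 3,120 × 77.6% = 2421.12
  58–69: 1,560 × 83% = 1294.8
  70+: 2,280 × 62.1% = 1415.88
Estimated total = 7795.8 → 7,800.

7,800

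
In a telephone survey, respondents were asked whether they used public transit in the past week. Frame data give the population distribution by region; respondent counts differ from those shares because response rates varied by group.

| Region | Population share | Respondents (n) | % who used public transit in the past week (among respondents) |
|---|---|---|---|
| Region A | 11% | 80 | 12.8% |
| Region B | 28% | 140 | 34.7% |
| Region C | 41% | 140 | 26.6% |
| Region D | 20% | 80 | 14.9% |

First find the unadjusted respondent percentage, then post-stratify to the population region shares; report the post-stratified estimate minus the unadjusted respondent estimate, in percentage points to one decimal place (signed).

Unadjusted (pooled respondent) estimate weights by respondent counts:
  (80/440)×12.8 + (140/440)×34.7 + (140/440)×26.6 + (80/440)×14.9 = 24.5409%
Post-stratifying to population shares instead:
  0.11×12.8 + 0.28×34.7 + 0.41×26.6 + 0.2×14.9 = 25.01%
Difference = 25.01 − 24.5409 = 0.4691 pp.

+0.5 percentage points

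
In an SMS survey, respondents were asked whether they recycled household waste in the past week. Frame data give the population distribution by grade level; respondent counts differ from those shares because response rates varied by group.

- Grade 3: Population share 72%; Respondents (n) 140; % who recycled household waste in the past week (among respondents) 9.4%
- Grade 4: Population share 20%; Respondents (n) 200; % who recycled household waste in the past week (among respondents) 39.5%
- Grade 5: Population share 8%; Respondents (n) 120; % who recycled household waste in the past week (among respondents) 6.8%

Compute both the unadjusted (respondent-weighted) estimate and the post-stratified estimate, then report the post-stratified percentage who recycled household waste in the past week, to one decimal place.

15.2%

Naive respondent-only estimate (weights = respondent counts):
  (140/460)×9.4 + (200/460)×39.5 + (120/460)×6.8 = 21.8087%
Post-stratifying to population shares instead:
  0.72×9.4 + 0.2×39.5 + 0.08×6.8 = 15.212%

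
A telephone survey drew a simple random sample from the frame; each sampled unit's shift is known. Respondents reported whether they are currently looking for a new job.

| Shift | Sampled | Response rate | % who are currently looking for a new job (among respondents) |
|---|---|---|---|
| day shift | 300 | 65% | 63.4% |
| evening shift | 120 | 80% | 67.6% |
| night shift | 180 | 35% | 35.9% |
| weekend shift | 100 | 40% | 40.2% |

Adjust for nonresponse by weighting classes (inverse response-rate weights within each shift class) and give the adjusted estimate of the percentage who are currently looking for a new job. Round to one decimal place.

53.7%

With weight = n_sampled/n_responded per class, the weighted class total is n_sampled:
  day shift: 300 × 63.4 = 19,020
  evening shift: 120 × 67.6 = 8112
  night shift: 180 × 35.9 = 6462
  weekend shift: 100 × 40.2 = 4020
Adjusted estimate = 37,614 / 700 = 53.7343 → 53.7%.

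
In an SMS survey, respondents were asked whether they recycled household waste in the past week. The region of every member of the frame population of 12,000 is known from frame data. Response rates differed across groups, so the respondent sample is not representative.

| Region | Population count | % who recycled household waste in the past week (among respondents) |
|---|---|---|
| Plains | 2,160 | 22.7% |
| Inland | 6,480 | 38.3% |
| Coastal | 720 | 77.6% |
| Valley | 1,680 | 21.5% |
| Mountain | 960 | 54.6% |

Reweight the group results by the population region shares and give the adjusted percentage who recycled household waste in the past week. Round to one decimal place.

36.8%

Each cell contributes population-share × respondent value:
  Plains: (2,160/12,000) × 22.7 = 4.086
  Inland: (6,480/12,000) × 38.3 = 20.682
  Coastal: (720/12,000) × 77.6 = 4.656
  Valley: (1,680/12,000) × 21.5 = 3.01
  Mountain: (960/12,000) × 54.6 = 4.368
Post-stratified estimate = 36.802 → 36.8%.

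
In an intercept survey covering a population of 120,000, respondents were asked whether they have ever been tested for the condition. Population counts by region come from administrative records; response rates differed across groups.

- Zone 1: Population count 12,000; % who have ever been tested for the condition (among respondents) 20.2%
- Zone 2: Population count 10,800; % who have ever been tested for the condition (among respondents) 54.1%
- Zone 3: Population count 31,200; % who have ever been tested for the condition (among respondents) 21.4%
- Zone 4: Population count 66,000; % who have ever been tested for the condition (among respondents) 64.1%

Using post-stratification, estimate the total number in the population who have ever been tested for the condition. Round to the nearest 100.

Estimated count per cell = population count × respondent percentage:
  Zone 1: 12,000 × 20.2% = 2424
  Zone 2: 10,800 × 54.1% = 5842.8
  Zone 3: 31,200 × 21.4% = 6676.8
  Zone 4: 66,000 × 64.1% = 42,306
Estimated total = 57249.6 → 57,200.

57,200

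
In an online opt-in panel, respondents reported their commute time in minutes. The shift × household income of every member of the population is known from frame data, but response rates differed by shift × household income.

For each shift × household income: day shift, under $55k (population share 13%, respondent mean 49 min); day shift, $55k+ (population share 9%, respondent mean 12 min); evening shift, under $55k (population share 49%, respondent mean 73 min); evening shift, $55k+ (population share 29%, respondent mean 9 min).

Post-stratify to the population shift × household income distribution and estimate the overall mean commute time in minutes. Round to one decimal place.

45.8

Weight each group's respondent value by its population share:
  day shift, under $55k: 0.13 × 49 = 6.37
  day shift, $55k+: 0.09 × 12 = 1.08
  evening shift, under $55k: 0.49 × 73 = 35.77
  evening shift, $55k+: 0.29 × 9 = 2.61
Post-stratified estimate = 45.83 → 45.8.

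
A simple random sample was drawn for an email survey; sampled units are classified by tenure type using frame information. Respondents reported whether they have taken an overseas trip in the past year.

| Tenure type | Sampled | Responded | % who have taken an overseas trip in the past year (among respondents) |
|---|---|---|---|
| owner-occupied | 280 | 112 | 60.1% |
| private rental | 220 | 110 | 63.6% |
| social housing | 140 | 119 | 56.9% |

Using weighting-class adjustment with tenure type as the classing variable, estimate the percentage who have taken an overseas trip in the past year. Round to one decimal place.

Response rates by class: owner-occupied 112/280 = 40%, private rental 110/220 = 50%, social housing 119/140 = 85%.
Weighting each respondent by the inverse class response rate inflates each class back to its sampled size, so the class weight is n_sampled:
  owner-occupied: 280 × 60.1 = 16,828
  private rental: 220 × 63.6 = 13,992
  social housing: 140 × 56.9 = 7966
Adjusted estimate = 38,786 / 640 = 60.6031 → 60.6%.

60.6%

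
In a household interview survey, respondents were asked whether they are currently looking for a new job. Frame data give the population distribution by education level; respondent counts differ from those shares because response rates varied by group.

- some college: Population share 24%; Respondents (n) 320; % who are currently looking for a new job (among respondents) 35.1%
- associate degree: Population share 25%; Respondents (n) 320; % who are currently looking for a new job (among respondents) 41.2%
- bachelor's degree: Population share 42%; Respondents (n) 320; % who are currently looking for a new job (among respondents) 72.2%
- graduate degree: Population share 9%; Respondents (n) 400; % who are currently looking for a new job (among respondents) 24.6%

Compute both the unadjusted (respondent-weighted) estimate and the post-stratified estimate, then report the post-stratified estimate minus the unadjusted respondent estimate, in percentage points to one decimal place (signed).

+9.1 percentage points

Without adjustment, the pooled respondent share is:
  (320/1360)×35.1 + (320/1360)×41.2 + (320/1360)×72.2 + (400/1360)×24.6 = 42.1765%
Post-stratifying to population shares instead:
  0.24×35.1 + 0.25×41.2 + 0.42×72.2 + 0.09×24.6 = 51.262%
Difference = 51.262 − 42.1765 = 9.0855 pp.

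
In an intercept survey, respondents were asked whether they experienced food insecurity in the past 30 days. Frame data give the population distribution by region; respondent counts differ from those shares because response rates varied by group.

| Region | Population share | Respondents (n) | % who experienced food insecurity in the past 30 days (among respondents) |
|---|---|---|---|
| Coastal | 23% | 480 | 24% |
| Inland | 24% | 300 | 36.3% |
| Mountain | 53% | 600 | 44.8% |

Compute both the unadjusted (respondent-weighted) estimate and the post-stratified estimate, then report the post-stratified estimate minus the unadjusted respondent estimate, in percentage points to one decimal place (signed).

Without adjustment, the pooled respondent share is:
  (480/1380)×24 + (300/1380)×36.3 + (600/1380)×44.8 = 35.7174%
Post-stratified estimate weights by population shares:
  0.23×24 + 0.24×36.3 + 0.53×44.8 = 37.976%
Difference = 37.976 − 35.7174 = 2.2586 pp.

+2.3 percentage points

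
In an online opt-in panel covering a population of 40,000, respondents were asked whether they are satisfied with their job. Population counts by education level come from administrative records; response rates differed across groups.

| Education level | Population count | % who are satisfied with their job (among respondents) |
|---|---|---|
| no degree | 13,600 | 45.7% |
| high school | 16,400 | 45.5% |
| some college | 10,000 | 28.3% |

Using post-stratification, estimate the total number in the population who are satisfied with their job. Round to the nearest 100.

16,500

Estimated count per cell = population count × respondent percentage:
  no degree: 13,600 × 45.7% = 6215.2
  high school: 16,400 × 45.5% = 7462
  some college: 10,000 × 28.3% = 2830
Estimated total = 16507.2 → 16,500.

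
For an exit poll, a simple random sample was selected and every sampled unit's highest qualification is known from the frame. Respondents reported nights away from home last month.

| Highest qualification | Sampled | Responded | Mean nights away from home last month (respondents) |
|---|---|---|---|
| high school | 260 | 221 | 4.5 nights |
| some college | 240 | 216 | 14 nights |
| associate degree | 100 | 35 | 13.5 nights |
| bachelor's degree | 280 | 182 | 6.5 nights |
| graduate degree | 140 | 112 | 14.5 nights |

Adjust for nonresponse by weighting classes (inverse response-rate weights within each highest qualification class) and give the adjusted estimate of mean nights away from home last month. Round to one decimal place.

9.5

Response rates by class: high school 221/260 = 85%, some college 216/240 = 90%, associate degree 35/100 = 35%, bachelor's degree 182/280 = 65%, graduate degree 112/140 = 80%.
With weight = n_sampled/n_responded per class, the weighted class total is n_sampled:
  high school: 260 × 4.5 = 1170
  some college: 240 × 14 = 3360
  associate degree: 100 × 13.5 = 1350
  bachelor's degree: 280 × 6.5 = 1820
  graduate degree: 140 × 14.5 = 2030
Adjusted estimate = 9730 / 1,020 = 9.53922 → 9.5.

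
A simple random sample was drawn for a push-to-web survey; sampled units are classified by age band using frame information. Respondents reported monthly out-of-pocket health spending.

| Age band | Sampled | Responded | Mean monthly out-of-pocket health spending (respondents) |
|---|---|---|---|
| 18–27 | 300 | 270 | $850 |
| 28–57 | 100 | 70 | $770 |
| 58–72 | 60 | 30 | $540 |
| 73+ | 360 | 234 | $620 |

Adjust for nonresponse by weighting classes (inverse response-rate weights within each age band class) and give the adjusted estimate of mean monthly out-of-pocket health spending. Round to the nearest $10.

$720

Response rates by class: 18–27 270/300 = 90%, 28–57 70/100 = 70%, 58–72 30/60 = 50%, 73+ 234/360 = 65%.
Each respondent's weight = sampled/responded in their class; summing within a class gives n_sampled, so:
  18–27: 300 × 850 = 255,000
  28–57: 100 × 770 = 77,000
  58–72: 60 × 540 = 32,400
  73+: 360 × 620 = 223,200
Adjusted estimate = 587,600 / 820 = 716.585 → $720.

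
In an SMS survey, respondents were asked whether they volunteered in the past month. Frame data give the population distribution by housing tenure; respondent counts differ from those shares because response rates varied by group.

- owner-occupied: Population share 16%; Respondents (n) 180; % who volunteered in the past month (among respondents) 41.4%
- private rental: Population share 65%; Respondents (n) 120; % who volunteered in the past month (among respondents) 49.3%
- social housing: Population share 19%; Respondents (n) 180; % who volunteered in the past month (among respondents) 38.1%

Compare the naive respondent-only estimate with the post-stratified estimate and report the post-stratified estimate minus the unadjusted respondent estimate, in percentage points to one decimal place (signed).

Unadjusted (pooled respondent) estimate weights by respondent counts:
  (180/480)×41.4 + (120/480)×49.3 + (180/480)×38.1 = 42.1375%
Post-stratified estimate weights by population shares:
  0.16×41.4 + 0.65×49.3 + 0.19×38.1 = 45.908%
Difference = 45.908 − 42.1375 = 3.7705 pp.

+3.8 percentage points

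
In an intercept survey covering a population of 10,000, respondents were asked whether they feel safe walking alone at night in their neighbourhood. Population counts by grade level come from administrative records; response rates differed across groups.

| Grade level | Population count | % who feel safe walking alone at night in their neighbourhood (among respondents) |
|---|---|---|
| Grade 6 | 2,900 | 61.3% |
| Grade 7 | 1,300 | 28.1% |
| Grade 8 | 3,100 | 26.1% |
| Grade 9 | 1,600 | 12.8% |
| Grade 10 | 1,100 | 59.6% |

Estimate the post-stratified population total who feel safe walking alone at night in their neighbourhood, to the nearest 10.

Estimated count per cell = population count × respondent percentage:
  Grade 6: 2,900 × 61.3% = 1777.7
  Grade 7: 1,300 × 28.1% = 365.3
  Grade 8: 3,100 × 26.1% = 809.1
  Grade 9: 1,600 × 12.8% = 204.8
  Grade 10: 1,100 × 59.6% = 655.6
Estimated total = 3812.5 → 3,810.

3,810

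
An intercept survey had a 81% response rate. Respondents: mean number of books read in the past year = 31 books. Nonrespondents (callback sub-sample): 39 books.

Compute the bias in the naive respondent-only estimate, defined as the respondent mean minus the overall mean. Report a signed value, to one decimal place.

Nonresponse fraction = 1 − 0.81 = 0.19.
Bias = (nonresponse fraction) × (respondent mean − nonrespondent mean)
     = 0.19 × (31 − 39) = 0.19 × -8 = -1.52.

-1.5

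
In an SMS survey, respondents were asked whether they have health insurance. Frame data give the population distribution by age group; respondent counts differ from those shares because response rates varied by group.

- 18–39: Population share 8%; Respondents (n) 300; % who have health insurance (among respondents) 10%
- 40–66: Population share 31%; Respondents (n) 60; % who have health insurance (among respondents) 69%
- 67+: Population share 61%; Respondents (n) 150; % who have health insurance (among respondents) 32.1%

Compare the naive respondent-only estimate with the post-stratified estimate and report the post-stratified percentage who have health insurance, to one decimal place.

Without adjustment, the pooled respondent share is:
  (300/510)×10 + (60/510)×69 + (150/510)×32.1 = 23.4412%
Post-stratifying to population shares instead:
  0.08×10 + 0.31×69 + 0.61×32.1 = 41.771%

41.8%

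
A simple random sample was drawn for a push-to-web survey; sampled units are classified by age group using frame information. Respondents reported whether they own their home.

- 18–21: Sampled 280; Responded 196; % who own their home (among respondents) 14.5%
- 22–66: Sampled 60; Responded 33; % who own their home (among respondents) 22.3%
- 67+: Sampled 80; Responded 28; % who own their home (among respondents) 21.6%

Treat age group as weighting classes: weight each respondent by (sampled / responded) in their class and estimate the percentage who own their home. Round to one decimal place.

17.0%

Class response rates: 18–21 196/280 = 70%, 22–66 33/60 = 55%, 67+ 28/80 = 35%.
Each respondent's weight = sampled/responded in their class; summing within a class gives n_sampled, so:
  18–21: 280 × 14.5 = 4060
  22–66: 60 × 22.3 = 1338
  67+: 80 × 21.6 = 1728
Adjusted estimate = 7126 / 420 = 16.9667 → 17.0%.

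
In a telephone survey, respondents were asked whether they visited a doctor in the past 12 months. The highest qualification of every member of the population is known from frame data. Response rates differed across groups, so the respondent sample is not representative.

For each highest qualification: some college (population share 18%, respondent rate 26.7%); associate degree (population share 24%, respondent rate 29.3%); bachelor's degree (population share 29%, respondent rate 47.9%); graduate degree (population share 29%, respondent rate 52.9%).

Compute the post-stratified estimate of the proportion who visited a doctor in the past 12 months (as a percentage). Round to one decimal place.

41.1%

Post-stratification weights by population share, not respondent share:
  some college: 0.18 × 26.7 = 4.806
  associate degree: 0.24 × 29.3 = 7.032
  bachelor's degree: 0.29 × 47.9 = 13.891
  graduate degree: 0.29 × 52.9 = 15.341
Post-stratified estimate = 41.07 → 41.1%.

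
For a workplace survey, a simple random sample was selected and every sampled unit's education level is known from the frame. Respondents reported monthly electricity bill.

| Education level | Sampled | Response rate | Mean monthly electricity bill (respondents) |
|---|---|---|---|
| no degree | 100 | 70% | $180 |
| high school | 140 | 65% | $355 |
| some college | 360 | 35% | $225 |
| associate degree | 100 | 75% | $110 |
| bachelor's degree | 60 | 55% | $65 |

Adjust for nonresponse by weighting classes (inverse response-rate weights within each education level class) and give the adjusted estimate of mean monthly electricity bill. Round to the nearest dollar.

$215

Inverse-response-rate weighting restores each class to its sampled count, so class totals weight by n_sampled:
  no degree: 100 × 180 = 18,000
  high school: 140 × 355 = 49,700
  some college: 360 × 225 = 81,000
  associate degree: 100 × 110 = 11,000
  bachelor's degree: 60 × 65 = 3900
Adjusted estimate = 163,600 / 760 = 215.263 → $215.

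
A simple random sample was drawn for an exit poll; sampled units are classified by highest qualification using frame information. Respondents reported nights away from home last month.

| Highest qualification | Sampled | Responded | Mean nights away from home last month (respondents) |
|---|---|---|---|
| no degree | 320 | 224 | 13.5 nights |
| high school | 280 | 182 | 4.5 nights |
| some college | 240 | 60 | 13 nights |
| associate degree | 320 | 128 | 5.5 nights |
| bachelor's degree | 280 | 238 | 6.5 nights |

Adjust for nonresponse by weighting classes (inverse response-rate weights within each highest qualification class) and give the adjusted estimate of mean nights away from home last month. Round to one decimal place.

8.5

Response rates by class: no degree 224/320 = 70%, high school 182/280 = 65%, some college 60/240 = 25%, associate degree 128/320 = 40%, bachelor's degree 238/280 = 85%.
With weight = n_sampled/n_responded per class, the weighted class total is n_sampled:
  no degree: 320 × 13.5 = 4320
  high school: 280 × 4.5 = 1260
  some college: 240 × 13 = 3120
  associate degree: 320 × 5.5 = 1760
  bachelor's degree: 280 × 6.5 = 1820
Adjusted estimate = 12,280 / 1,440 = 8.52778 → 8.5.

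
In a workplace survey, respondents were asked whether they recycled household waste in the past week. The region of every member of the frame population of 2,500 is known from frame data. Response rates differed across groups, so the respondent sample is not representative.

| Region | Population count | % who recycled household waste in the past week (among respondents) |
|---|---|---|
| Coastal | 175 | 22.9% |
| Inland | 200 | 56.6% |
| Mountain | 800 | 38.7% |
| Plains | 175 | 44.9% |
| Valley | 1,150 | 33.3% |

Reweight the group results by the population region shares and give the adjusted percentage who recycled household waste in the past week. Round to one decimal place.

Reweight to the known region distribution:
  Coastal: (175/2,500) × 22.9 = 1.603
  Inland: (200/2,500) × 56.6 = 4.528
  Mountain: (800/2,500) × 38.7 = 12.384
  Plains: (175/2,500) × 44.9 = 3.143
  Valley: (1,150/2,500) × 33.3 = 15.318
Post-stratified estimate = 36.976 → 37.0%.

37.0%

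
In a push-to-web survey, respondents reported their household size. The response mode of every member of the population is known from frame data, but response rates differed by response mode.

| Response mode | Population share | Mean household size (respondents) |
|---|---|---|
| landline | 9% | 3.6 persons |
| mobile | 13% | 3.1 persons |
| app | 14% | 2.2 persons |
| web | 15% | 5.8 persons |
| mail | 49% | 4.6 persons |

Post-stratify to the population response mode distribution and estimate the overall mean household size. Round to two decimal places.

4.16

Weight each group's respondent value by its population share:
  landline: 0.09 × 3.6 = 0.324
  mobile: 0.13 × 3.1 = 0.403
  app: 0.14 × 2.2 = 0.308
  web: 0.15 × 5.8 = 0.87
  mail: 0.49 × 4.6 = 2.254
Post-stratified estimate = 4.159 → 4.16.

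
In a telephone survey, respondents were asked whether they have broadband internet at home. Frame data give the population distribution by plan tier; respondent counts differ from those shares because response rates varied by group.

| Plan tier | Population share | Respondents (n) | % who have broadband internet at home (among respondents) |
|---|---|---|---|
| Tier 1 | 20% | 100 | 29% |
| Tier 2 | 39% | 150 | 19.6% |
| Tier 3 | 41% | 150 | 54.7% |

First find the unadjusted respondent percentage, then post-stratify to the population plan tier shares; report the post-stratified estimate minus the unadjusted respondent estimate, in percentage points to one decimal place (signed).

+0.8 percentage points

Unadjusted (pooled respondent) estimate weights by respondent counts:
  (100/400)×29 + (150/400)×19.6 + (150/400)×54.7 = 35.1125%
Reweighting by population plan tier shares:
  0.2×29 + 0.39×19.6 + 0.41×54.7 = 35.871%
Difference = 35.871 − 35.1125 = 0.7585 pp.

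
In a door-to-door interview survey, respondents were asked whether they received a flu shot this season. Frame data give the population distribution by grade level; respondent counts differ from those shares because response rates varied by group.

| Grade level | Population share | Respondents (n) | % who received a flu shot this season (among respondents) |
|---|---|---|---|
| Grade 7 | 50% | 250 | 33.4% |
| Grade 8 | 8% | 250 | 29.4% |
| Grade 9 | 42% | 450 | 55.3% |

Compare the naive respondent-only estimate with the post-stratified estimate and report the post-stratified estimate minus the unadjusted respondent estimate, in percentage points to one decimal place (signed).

-0.4 percentage points

Naive respondent-only estimate (weights = respondent counts):
  (250/950)×33.4 + (250/950)×29.4 + (450/950)×55.3 = 42.7211%
Reweighting by population grade level shares:
  0.5×33.4 + 0.08×29.4 + 0.42×55.3 = 42.278%
Difference = 42.278 − 42.7211 = -0.4431 pp.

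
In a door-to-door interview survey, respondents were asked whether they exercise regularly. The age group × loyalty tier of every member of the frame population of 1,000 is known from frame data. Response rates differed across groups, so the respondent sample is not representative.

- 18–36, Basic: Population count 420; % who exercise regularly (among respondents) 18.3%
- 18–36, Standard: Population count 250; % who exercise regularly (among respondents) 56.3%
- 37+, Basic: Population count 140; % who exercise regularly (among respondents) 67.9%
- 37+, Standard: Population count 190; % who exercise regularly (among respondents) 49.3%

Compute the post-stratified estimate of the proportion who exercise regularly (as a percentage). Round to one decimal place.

Weight each group's respondent value by its population share:
  18–36, Basic: (420/1,000) × 18.3 = 7.686
  18–36, Standard: (250/1,000) × 56.3 = 14.075
  37+, Basic: (140/1,000) × 67.9 = 9.506
  37+, Standard: (190/1,000) × 49.3 = 9.367
Post-stratified estimate = 40.634 → 40.6%.

40.6%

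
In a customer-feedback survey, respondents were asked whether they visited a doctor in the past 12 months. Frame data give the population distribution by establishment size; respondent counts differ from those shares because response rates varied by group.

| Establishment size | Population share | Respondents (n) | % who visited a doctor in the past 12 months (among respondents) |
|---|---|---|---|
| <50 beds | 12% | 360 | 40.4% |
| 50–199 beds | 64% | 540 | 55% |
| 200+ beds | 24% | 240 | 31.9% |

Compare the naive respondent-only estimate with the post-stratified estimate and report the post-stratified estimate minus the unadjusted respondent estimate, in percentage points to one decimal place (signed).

+2.2 percentage points

Unadjusted (pooled respondent) estimate weights by respondent counts:
  (360/1140)×40.4 + (540/1140)×55 + (240/1140)×31.9 = 45.5263%
Post-stratified estimate weights by population shares:
  0.12×40.4 + 0.64×55 + 0.24×31.9 = 47.704%
Difference = 47.704 − 45.5263 = 2.1777 pp.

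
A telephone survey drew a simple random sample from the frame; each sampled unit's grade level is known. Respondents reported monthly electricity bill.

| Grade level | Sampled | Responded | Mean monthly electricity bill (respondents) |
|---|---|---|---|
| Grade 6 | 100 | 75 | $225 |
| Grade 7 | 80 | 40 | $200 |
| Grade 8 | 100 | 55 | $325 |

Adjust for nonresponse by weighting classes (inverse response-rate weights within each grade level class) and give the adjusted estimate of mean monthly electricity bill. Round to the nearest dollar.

Response rates by class: Grade 6 75/100 = 75%, Grade 7 40/80 = 50%, Grade 8 55/100 = 55%.
Inverse-response-rate weighting restores each class to its sampled count, so class totals weight by n_sampled:
  Grade 6: 100 × 225 = 22,500
  Grade 7: 80 × 200 = 16,000
  Grade 8: 100 × 325 = 32,500
Adjusted estimate = 71,000 / 280 = 253.571 → $254.

$254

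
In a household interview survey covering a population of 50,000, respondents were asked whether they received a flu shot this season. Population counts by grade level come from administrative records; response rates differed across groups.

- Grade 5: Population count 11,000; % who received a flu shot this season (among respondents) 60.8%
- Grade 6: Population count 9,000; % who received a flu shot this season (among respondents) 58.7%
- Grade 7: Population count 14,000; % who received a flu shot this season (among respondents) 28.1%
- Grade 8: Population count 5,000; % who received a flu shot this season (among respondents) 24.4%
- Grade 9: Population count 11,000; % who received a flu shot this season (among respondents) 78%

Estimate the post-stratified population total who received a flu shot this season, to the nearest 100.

Estimated count per cell = population count × respondent percentage:
  Grade 5: 11,000 × 60.8% = 6688
  Grade 6: 9,000 × 58.7% = 5283
  Grade 7: 14,000 × 28.1% = 3934
  Grade 8: 5,000 × 24.4% = 1220
  Grade 9: 11,000 × 78% = 8580
Estimated total = 25,705 → 25,700.

25,700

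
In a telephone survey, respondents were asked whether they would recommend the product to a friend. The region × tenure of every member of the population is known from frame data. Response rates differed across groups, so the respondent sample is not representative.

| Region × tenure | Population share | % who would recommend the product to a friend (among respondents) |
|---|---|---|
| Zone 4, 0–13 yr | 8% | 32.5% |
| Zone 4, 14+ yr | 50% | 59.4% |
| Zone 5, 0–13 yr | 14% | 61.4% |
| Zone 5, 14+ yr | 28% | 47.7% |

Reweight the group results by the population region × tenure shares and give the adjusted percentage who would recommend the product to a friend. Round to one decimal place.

Weight each group's respondent value by its population share:
  Zone 4, 0–13 yr: 0.08 × 32.5 = 2.6
  Zone 4, 14+ yr: 0.5 × 59.4 = 29.7
  Zone 5, 0–13 yr: 0.14 × 61.4 = 8.596
  Zone 5, 14+ yr: 0.28 × 47.7 = 13.356
Post-stratified estimate = 54.252 → 54.3%.

54.3%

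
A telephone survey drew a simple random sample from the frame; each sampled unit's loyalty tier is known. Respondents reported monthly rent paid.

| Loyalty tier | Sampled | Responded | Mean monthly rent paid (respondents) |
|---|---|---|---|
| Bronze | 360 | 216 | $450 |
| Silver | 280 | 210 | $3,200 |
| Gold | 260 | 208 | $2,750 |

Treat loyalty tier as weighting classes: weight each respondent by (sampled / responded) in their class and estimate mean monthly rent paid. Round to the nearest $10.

Class response rates: Bronze 216/360 = 60%, Silver 210/280 = 75%, Gold 208/260 = 80%.
With weight = n_sampled/n_responded per class, the weighted class total is n_sampled:
  Bronze: 360 × 450 = 162,000
  Silver: 280 × 3200 = 896,000
  Gold: 260 × 2750 = 715,000
Adjusted estimate = 1,773,000 / 900 = 1970 → $1,970.

$1,970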